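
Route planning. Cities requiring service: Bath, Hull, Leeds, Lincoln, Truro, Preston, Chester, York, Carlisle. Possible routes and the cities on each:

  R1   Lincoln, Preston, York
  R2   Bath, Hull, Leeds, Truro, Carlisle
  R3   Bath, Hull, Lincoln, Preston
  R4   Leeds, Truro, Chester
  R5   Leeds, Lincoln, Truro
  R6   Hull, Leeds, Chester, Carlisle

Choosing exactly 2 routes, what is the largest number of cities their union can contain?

8

Choosing R1, R2 covers {Bath, Hull, Leeds, Lincoln, Truro, Preston, York, Carlisle} — 8 cities.
No choice of 2 routes does better; here Chester is left uncovered.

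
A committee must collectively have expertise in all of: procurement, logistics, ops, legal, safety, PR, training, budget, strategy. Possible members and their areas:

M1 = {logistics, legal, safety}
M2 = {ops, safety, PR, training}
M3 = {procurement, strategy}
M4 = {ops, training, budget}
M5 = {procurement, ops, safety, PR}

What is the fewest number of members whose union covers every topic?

M1, M2, M3, M4 together cover {procurement, logistics, ops, legal, safety, PR, training, budget, strategy} — every topic.
No 3 of the 5 members cover everything (all 10 triples fall short), so 4 is minimum.

4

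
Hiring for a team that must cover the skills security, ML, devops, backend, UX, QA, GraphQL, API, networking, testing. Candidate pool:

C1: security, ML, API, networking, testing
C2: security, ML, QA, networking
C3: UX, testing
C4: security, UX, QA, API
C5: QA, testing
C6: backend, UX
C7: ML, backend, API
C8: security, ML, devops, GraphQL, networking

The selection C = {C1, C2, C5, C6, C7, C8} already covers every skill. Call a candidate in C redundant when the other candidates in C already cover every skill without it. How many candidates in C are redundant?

4

Drop C1: the rest still cover every skill — redundant.
Drop C2: the rest still cover every skill — redundant.
Drop C5: the rest still cover every skill — redundant.
Drop C6: UX uncovered — not redundant.
Drop C7: the rest still cover every skill — redundant.
Drop C8: devops, GraphQL uncovered — not redundant.
4 redundant: C1, C2, C5, C7.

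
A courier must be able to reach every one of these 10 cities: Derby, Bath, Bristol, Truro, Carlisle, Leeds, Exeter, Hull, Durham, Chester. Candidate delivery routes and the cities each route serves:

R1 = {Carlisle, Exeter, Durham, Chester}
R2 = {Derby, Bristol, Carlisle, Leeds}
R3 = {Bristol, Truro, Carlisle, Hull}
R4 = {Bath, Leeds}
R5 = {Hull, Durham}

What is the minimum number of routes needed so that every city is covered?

4

R1, R2, R3, R4 together cover {Derby, Bath, Bristol, Truro, Carlisle, Leeds, Exeter, Hull, Durham, Chester} — every city.
No 3 of the 5 routes cover everything (all 10 triples fall short), so 4 is minimum.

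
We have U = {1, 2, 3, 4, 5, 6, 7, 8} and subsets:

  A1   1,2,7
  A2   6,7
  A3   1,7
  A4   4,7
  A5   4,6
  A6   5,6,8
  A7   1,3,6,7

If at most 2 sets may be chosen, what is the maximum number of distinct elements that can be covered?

6

Choosing A1, A6 covers {1, 2, 5, 6, 7, 8} — 6 elements.
No choice of 2 sets does better; here 3, 4 are left uncovered.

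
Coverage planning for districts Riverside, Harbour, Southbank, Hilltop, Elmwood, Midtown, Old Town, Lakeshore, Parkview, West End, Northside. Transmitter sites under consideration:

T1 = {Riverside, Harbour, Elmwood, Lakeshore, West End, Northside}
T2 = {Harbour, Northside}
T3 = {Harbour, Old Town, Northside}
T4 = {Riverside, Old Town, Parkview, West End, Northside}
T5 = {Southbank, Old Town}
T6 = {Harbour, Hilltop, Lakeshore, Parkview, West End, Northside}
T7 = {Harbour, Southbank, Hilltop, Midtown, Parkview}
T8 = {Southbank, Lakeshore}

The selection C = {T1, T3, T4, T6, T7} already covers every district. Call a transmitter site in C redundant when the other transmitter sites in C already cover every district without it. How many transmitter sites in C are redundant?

3

Drop T1: Elmwood uncovered — not redundant.
Drop T3: the rest still cover every district — redundant.
Drop T4: the rest still cover every district — redundant.
Drop T6: the rest still cover every district — redundant.
Drop T7: Southbank, Midtown uncovered — not redundant.
3 redundant: T3, T4, T6.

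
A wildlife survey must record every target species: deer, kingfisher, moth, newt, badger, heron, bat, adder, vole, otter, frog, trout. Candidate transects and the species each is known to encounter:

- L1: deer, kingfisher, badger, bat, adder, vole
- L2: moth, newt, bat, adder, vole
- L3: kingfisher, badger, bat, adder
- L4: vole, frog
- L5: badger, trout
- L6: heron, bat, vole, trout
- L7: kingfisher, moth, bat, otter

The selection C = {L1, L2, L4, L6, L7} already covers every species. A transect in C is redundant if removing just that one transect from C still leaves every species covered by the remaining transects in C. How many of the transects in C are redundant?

Drop L1: deer, badger uncovered — not redundant.
Drop L2: newt uncovered — not redundant.
Drop L4: frog uncovered — not redundant.
Drop L6: heron, trout uncovered — not redundant.
Drop L7: otter uncovered — not redundant.
None of the transects in C is redundant.

0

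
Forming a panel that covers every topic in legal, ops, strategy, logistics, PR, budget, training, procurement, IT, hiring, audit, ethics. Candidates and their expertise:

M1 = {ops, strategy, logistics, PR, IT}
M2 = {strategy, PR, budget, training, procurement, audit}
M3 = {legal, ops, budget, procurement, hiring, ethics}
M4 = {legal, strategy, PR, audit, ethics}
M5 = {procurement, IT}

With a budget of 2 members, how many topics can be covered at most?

10

Choosing M1, M3 covers {legal, ops, strategy, logistics, PR, budget, procurement, IT, hiring, ethics} — 10 topics.
No choice of 2 members does better; here training, audit are left uncovered.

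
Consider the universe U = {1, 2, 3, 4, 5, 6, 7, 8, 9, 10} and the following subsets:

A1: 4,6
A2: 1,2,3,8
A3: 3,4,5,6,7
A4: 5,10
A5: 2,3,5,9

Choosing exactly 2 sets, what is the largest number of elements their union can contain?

Choosing A2, A3 covers {1, 2, 3, 4, 5, 6, 7, 8} — 8 elements.
No choice of 2 sets does better; here 9, 10 are left uncovered.

8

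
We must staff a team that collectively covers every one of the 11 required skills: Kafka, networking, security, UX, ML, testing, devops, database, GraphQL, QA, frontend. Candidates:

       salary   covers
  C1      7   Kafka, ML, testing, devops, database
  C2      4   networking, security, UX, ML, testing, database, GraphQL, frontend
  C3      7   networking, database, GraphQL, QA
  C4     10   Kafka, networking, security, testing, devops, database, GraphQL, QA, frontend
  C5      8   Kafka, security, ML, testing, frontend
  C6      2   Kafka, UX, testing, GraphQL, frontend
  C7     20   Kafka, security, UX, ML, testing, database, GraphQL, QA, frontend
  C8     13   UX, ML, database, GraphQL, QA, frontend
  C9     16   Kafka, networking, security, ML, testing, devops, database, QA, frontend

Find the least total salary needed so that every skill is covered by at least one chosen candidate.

C2, C4 cover every skill at salary 4 + 10 = 14.
Any cover uses at least 2 candidates; among all covering selections none totals below 14.

14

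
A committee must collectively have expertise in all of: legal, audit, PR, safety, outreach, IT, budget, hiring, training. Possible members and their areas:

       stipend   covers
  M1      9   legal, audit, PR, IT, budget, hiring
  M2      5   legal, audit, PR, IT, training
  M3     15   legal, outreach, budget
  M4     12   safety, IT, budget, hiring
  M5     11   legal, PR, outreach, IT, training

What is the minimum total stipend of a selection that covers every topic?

28

M2, M4, M5 cover every topic at stipend 5 + 12 + 11 = 28.
Any cover uses at least 3 members; among all covering selections none totals below 28.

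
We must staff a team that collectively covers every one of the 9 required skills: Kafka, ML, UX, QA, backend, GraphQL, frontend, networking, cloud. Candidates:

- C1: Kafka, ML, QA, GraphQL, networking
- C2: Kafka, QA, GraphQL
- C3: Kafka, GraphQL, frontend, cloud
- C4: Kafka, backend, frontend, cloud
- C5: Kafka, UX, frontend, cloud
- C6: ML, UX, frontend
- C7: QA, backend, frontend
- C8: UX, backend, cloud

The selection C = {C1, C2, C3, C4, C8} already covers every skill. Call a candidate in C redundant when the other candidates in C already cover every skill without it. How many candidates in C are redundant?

Drop C1: ML, networking uncovered — not redundant.
Drop C2: the rest still cover every skill — redundant.
Drop C3: the rest still cover every skill — redundant.
Drop C4: the rest still cover every skill — redundant.
Drop C8: UX uncovered — not redundant.
3 redundant: C2, C3, C4.

3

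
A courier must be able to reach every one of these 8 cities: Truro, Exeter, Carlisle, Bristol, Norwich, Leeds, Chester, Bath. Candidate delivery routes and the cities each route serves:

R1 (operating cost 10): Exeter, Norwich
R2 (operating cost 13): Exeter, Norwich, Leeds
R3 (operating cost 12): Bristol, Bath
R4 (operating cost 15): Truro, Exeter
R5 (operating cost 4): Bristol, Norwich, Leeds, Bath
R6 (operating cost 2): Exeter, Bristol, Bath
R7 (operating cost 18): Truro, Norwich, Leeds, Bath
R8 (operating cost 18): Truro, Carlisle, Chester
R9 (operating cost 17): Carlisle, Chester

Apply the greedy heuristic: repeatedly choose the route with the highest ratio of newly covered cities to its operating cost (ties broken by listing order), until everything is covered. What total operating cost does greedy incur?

24

Pick 1: R6 adds 3 new (Exeter, Bristol, Bath) at operating cost 2 (ratio 3/2).
Pick 2: R5 adds 2 new (Norwich, Leeds) at operating cost 4 (ratio 2/4).
Pick 3: R8 adds 3 new (Truro, Carlisle, Chester) at operating cost 18 (ratio 3/18).
Greedy total operating cost: 2 + 4 + 18 = 24.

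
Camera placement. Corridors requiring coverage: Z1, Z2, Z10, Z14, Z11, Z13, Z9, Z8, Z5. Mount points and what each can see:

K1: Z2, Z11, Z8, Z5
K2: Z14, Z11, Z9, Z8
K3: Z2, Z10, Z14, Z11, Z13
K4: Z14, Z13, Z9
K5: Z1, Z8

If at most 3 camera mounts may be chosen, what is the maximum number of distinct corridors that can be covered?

8

Choosing K1, K2, K3 covers {Z2, Z10, Z14, Z11, Z13, Z9, Z8, Z5} — 8 corridors.
No choice of 3 camera mounts does better; here Z1 is left uncovered.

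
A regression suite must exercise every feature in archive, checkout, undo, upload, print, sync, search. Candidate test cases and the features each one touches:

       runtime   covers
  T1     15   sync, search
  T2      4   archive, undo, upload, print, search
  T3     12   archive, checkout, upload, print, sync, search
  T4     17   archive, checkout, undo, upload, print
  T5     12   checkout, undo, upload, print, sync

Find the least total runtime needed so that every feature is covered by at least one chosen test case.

16

T2, T3 cover every feature at runtime 4 + 12 = 16.
Any cover uses at least 2 test cases; among all covering selections none totals below 16.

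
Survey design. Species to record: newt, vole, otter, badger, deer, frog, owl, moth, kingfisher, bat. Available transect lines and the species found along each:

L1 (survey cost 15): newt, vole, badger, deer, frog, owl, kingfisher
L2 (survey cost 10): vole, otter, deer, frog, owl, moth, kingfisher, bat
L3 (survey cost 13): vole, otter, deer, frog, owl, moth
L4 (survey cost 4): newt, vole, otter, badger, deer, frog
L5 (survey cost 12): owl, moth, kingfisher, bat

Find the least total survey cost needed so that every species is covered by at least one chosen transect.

L2, L4 cover every species at survey cost 10 + 4 = 14.
Any cover uses at least 2 transects; among all covering selections none totals below 14.

14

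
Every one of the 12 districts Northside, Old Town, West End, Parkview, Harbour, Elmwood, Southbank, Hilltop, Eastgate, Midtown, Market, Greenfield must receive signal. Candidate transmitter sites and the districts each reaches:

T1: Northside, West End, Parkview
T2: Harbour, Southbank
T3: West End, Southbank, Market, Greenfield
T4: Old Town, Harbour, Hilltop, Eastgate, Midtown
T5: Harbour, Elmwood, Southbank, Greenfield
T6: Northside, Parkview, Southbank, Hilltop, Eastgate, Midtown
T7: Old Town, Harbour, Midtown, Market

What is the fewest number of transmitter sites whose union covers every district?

T1, T3, T4, T5 together cover {Northside, Old Town, West End, Parkview, Harbour, Elmwood, Southbank, Hilltop, Eastgate, Midtown, Market, Greenfield} — every district.
No 3 of the 7 transmitter sites cover everything (all 35 triples fall short), so 4 is minimum.

4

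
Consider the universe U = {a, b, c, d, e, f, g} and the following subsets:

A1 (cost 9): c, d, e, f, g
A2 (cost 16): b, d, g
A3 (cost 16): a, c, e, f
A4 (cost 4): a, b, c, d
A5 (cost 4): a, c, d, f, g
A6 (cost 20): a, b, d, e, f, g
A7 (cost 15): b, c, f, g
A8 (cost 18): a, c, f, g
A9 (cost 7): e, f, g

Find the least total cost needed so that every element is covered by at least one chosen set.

A4, A9 cover every element at cost 4 + 7 = 11.
Any cover uses at least 2 sets; among all covering selections none totals below 11.
Greedy by coverage-per-cost would pick A5, A4, A9 for 15 — worse than the optimum 11.

11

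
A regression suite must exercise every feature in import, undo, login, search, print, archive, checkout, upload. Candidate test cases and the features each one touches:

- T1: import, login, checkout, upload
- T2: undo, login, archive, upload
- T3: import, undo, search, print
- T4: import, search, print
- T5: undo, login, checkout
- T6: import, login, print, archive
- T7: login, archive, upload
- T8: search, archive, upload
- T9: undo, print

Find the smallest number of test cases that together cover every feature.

T1, T2, T3 together cover {import, undo, login, search, print, archive, checkout, upload} — every feature.
No 2 of the 9 test cases cover everything (all 36 pairs fall short), so 3 is minimum.

3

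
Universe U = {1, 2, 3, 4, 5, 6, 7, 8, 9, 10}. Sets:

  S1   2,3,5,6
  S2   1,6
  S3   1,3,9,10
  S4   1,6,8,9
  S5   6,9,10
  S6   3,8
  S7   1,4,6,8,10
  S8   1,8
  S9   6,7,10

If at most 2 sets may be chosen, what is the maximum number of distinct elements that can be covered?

Choosing S1, S7 covers {1, 2, 3, 4, 5, 6, 8, 10} — 8 elements.
No choice of 2 sets does better; here 7, 9 are left uncovered.

8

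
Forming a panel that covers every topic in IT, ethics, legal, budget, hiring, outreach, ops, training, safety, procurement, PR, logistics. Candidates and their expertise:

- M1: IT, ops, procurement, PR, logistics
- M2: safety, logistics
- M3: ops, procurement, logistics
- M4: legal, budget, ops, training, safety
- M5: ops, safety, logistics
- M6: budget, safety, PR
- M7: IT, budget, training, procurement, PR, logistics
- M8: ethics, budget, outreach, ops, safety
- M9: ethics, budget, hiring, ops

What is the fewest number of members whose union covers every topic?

4

M1, M4, M8, M9 together cover {IT, ethics, legal, budget, hiring, outreach, ops, training, safety, procurement, PR, logistics} — every topic.
No 3 of the 9 members cover everything (all 84 triples fall short), so 4 is minimum.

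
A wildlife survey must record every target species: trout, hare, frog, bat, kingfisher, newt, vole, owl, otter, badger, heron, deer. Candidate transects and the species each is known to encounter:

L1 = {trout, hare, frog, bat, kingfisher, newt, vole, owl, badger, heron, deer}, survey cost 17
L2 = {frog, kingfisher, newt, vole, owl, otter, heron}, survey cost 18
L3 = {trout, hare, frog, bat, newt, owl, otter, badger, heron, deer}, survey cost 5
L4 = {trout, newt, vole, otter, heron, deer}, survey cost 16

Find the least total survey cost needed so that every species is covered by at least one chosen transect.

22

L1, L3 cover every species at survey cost 17 + 5 = 22.
Any cover uses at least 2 transects; among all covering selections none totals below 22.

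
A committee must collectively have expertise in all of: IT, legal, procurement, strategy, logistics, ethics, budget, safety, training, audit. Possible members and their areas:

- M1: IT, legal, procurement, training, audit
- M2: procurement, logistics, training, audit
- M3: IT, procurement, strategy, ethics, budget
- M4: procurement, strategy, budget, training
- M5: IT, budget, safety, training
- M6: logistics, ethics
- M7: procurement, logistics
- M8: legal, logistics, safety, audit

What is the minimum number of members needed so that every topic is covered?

3

M1, M3, M8 together cover {IT, legal, procurement, strategy, logistics, ethics, budget, safety, training, audit} — every topic.
No 2 of the 8 members cover everything (all 28 pairs fall short), so 3 is minimum.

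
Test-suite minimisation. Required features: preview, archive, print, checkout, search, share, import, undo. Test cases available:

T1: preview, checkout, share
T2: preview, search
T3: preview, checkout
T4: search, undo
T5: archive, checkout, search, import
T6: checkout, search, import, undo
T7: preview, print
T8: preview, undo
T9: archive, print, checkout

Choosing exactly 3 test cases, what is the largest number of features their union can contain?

8

Choosing T1, T6, T9 covers {preview, archive, print, checkout, search, share, import, undo} — 8 features.
That is all 8 features.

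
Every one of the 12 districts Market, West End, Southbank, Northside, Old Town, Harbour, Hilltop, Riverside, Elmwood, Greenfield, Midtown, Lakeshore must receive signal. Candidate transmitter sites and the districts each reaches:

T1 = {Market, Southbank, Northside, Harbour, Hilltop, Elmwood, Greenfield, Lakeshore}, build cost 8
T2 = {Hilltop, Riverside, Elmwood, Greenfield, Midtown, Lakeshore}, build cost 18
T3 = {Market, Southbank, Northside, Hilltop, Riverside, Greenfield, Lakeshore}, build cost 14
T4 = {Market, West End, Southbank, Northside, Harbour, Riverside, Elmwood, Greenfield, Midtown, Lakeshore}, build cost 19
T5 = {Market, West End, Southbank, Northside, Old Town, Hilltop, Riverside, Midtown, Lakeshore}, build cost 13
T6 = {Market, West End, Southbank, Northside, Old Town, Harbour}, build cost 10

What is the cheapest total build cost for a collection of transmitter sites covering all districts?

T1, T5 cover every district at build cost 8 + 13 = 21.
Any cover uses at least 2 transmitter sites; among all covering selections none totals below 21.

21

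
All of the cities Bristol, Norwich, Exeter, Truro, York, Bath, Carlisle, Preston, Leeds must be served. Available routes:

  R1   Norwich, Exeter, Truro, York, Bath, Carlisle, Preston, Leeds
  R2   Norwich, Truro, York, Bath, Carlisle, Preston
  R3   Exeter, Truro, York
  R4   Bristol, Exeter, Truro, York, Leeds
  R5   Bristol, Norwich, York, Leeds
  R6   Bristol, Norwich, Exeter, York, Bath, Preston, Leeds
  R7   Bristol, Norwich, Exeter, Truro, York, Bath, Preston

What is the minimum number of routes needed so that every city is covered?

R1, R4 together cover {Bristol, Norwich, Exeter, Truro, York, Bath, Carlisle, Preston, Leeds} — every city.
No single route contains all 9 cities, so 2 is optimal.

2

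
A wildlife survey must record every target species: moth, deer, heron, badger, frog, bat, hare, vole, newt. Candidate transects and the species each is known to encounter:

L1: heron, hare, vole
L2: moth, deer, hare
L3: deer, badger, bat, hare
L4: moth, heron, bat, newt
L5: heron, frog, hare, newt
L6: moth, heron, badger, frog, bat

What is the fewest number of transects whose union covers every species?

4

L1, L2, L3, L5 together cover {moth, deer, heron, badger, frog, bat, hare, vole, newt} — every species.
No 3 of the 6 transects cover everything (all 20 triples fall short), so 4 is minimum.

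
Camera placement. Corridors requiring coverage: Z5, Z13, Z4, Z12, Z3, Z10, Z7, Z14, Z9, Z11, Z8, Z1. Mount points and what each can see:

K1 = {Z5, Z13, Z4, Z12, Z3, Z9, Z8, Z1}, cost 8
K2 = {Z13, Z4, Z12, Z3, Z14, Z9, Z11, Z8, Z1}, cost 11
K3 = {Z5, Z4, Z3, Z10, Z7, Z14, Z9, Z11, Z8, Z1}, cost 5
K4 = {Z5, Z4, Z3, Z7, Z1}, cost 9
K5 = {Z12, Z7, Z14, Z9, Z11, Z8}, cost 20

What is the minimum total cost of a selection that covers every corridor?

13

K1, K3 cover every corridor at cost 8 + 5 = 13.
Any cover uses at least 2 camera mounts; among all covering selections none totals below 13.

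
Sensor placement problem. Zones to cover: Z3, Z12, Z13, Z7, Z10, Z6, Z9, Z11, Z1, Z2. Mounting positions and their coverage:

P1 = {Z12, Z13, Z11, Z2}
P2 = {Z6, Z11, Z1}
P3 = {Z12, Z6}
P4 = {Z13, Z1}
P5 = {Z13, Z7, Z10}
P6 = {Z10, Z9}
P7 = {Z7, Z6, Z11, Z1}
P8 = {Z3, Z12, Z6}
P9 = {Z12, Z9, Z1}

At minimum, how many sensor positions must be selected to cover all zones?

4

P1, P5, P8, P9 together cover {Z3, Z12, Z13, Z7, Z10, Z6, Z9, Z11, Z1, Z2} — every zone.
No 3 of the 9 sensor positions cover everything (all 84 triples fall short), so 4 is minimum.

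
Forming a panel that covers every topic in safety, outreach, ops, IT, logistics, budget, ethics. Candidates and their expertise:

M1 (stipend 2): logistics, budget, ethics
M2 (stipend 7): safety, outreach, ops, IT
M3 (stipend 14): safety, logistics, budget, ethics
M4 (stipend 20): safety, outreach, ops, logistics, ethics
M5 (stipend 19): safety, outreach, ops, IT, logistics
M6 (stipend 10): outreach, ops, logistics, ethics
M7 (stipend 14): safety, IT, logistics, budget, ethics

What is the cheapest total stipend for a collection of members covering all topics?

M1, M2 cover every topic at stipend 2 + 7 = 9.
Any cover uses at least 2 members; among all covering selections none totals below 9.

9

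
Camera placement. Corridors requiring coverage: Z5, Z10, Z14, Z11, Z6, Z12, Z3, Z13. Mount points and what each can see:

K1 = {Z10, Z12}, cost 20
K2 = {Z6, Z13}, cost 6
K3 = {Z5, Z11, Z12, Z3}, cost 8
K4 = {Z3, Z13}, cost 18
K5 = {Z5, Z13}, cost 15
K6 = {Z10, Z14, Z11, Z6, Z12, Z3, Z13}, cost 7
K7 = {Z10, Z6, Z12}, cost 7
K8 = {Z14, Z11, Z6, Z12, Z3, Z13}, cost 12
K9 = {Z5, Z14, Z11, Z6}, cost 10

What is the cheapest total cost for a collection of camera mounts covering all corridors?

15

K3, K6 cover every corridor at cost 8 + 7 = 15.
Any cover uses at least 2 camera mounts; among all covering selections none totals below 15.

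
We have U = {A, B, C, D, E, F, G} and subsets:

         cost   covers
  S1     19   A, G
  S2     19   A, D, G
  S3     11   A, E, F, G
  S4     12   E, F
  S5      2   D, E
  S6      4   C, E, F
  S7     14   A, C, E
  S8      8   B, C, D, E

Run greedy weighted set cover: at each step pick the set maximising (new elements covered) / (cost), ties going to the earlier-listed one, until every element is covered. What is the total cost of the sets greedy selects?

Pick 1: S5 adds 2 new (D, E) at cost 2 (ratio 2/2).
Pick 2: S6 adds 2 new (C, F) at cost 4 (ratio 2/4).
Pick 3: S3 adds 2 new (A, G) at cost 11 (ratio 2/11).
Pick 4: S8 adds 1 new (B) at cost 8 (ratio 1/8).
Greedy total cost: 2 + 4 + 11 + 8 = 25. (The true optimum is 19, so greedy overshoots here.)

25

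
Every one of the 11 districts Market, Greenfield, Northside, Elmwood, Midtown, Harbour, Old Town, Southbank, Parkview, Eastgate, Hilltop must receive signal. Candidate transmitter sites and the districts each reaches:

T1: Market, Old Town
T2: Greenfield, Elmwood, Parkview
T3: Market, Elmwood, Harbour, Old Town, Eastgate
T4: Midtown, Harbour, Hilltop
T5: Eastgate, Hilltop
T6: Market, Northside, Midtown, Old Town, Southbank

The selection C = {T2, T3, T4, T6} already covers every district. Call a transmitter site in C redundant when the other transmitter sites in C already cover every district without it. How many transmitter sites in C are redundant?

0

Drop T2: Greenfield, Parkview uncovered — not redundant.
Drop T3: Eastgate uncovered — not redundant.
Drop T4: Hilltop uncovered — not redundant.
Drop T6: Northside, Southbank uncovered — not redundant.
None of the transmitter sites in C is redundant.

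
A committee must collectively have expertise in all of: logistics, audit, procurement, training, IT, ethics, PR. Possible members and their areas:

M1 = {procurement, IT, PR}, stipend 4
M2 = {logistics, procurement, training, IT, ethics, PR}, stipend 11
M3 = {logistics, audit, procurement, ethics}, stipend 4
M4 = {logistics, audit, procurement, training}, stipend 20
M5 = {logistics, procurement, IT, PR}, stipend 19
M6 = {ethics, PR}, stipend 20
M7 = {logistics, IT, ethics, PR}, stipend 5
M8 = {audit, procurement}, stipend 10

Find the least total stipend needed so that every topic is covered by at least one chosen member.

15

M2, M3 cover every topic at stipend 11 + 4 = 15.
Any cover uses at least 2 members; among all covering selections none totals below 15.
Greedy by coverage-per-stipend would pick M3, M1, M2 for 19 — worse than the optimum 15.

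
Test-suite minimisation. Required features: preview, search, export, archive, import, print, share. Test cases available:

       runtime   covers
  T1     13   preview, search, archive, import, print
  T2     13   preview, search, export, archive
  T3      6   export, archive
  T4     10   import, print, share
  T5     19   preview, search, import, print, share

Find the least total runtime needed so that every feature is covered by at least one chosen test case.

T2, T4 cover every feature at runtime 13 + 10 = 23.
Any cover uses at least 2 test cases; among all covering selections none totals below 23.
Greedy by coverage-per-runtime would pick T1, T3, T4 for 29 — worse than the optimum 23.

23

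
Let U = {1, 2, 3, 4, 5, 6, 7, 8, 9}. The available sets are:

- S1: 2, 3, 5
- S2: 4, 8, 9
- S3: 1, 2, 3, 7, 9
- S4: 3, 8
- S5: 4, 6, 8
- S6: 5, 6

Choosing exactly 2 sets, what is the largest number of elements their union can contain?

8

Choosing S3, S5 covers {1, 2, 3, 4, 6, 7, 8, 9} — 8 elements.
No choice of 2 sets does better; here 5 is left uncovered.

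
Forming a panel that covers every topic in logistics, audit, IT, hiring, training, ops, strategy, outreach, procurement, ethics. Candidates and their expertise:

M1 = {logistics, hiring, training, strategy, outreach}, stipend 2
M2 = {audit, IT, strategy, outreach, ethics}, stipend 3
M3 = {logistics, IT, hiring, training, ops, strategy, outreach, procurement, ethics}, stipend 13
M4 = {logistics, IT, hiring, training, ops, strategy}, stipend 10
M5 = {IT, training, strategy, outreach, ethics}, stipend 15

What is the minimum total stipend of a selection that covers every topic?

M2, M3 cover every topic at stipend 3 + 13 = 16.
Any cover uses at least 2 members; among all covering selections none totals below 16.
Greedy by coverage-per-stipend would pick M1, M2, M3 for 18 — worse than the optimum 16.

16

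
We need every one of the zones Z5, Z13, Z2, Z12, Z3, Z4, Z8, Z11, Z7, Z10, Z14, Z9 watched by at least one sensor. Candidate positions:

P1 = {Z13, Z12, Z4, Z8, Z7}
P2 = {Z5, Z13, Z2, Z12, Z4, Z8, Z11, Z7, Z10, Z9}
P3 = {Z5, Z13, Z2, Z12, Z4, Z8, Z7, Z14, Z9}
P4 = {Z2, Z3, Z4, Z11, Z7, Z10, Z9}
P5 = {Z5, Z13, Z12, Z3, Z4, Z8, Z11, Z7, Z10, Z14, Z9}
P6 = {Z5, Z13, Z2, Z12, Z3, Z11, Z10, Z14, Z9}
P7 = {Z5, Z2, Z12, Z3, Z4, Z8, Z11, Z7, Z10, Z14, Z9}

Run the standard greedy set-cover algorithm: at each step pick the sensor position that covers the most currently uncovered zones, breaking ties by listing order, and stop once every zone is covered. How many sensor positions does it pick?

Pick 1: P5 covers 11 new zones (Z5, Z13, Z12, Z3, Z4, Z8, Z11, Z7, Z10, Z14, Z9).
Pick 2: P2 covers 1 new zones (Z2).
Greedy uses 2 sensor positions.

2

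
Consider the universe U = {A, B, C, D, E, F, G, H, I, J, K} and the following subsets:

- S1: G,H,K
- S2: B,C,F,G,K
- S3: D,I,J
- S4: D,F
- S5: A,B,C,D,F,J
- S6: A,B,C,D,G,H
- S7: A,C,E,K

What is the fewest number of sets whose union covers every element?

4

S1, S2, S3, S7 together cover {A, B, C, D, E, F, G, H, I, J, K} — every element.
No 3 of the 7 sets cover everything (all 35 triples fall short), so 4 is minimum.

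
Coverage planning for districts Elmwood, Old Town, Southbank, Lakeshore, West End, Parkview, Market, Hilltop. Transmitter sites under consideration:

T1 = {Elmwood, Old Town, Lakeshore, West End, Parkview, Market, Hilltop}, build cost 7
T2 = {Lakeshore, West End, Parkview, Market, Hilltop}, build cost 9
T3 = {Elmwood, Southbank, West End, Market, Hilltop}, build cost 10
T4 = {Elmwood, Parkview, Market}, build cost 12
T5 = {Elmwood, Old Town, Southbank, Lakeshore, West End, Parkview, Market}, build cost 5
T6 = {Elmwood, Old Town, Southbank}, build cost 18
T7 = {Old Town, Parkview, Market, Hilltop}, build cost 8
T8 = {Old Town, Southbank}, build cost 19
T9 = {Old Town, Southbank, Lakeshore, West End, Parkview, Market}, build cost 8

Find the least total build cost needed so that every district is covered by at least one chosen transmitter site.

12

T1, T5 cover every district at build cost 7 + 5 = 12.
Any cover uses at least 2 transmitter sites; among all covering selections none totals below 12.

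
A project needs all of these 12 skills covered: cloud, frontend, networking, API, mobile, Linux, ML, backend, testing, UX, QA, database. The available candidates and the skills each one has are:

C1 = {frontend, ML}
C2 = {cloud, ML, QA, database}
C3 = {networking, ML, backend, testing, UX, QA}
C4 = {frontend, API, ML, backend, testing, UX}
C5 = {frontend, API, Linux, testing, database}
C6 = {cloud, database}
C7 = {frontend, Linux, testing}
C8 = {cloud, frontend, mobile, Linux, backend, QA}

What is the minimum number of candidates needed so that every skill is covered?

3

C3, C5, C8 together cover {cloud, frontend, networking, API, mobile, Linux, ML, backend, testing, UX, QA, database} — every skill.
No 2 of the 8 candidates cover everything (all 28 pairs fall short), so 3 is minimum.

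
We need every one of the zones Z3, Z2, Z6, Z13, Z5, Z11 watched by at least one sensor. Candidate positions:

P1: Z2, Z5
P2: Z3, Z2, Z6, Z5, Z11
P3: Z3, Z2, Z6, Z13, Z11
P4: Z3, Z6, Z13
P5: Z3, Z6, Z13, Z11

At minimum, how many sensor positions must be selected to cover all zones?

P1, P3 together cover {Z3, Z2, Z6, Z13, Z5, Z11} — every zone.
No single sensor position contains all 6 zones, so 2 is optimal.

2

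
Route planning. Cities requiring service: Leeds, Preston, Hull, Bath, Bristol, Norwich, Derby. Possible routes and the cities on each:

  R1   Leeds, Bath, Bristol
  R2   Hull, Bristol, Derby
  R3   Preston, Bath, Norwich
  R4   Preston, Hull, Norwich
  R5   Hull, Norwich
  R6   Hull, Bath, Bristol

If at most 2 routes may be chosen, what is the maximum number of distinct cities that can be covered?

6

Choosing R1, R4 covers {Leeds, Preston, Hull, Bath, Bristol, Norwich} — 6 cities.
No choice of 2 routes does better; here Derby is left uncovered.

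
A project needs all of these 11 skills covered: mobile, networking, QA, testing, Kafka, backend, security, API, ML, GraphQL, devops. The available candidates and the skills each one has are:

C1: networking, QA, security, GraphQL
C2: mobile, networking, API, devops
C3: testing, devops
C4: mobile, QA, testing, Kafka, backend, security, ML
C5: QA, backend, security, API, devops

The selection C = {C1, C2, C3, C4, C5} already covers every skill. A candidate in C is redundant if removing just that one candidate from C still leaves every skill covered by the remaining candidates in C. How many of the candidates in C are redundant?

Drop C1: GraphQL uncovered — not redundant.
Drop C2: the rest still cover every skill — redundant.
Drop C3: the rest still cover every skill — redundant.
Drop C4: Kafka, ML uncovered — not redundant.
Drop C5: the rest still cover every skill — redundant.
3 redundant: C2, C3, C5.

3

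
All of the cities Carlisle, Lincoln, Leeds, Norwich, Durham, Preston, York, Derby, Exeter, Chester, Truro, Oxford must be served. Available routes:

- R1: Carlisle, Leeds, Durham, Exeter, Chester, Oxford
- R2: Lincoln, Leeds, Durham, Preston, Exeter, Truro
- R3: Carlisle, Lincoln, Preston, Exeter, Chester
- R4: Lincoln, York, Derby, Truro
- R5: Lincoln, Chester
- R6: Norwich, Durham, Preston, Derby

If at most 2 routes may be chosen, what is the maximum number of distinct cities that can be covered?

10

Choosing R1, R4 covers {Carlisle, Lincoln, Leeds, Durham, York, Derby, Exeter, Chester, Truro, Oxford} — 10 cities.
No choice of 2 routes does better; here Norwich, Preston are left uncovered.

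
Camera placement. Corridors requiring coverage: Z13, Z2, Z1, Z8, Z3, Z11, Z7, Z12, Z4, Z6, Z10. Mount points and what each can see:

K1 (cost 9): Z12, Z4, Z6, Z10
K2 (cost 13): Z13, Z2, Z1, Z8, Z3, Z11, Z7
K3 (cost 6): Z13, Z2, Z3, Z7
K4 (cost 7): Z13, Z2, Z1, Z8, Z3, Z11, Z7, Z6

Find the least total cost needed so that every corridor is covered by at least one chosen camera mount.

K1, K4 cover every corridor at cost 9 + 7 = 16.
Any cover uses at least 2 camera mounts; among all covering selections none totals below 16.

16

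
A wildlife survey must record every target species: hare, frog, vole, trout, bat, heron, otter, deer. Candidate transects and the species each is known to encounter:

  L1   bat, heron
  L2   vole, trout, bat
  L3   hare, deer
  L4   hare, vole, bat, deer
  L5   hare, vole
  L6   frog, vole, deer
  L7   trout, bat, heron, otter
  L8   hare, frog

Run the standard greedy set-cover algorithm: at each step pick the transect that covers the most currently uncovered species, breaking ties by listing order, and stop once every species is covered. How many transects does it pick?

Pick 1: L4 covers 4 new species (hare, vole, bat, deer).
Pick 2: L7 covers 3 new species (trout, heron, otter).
Pick 3: L6 covers 1 new species (frog).
Greedy uses 3 transects.

3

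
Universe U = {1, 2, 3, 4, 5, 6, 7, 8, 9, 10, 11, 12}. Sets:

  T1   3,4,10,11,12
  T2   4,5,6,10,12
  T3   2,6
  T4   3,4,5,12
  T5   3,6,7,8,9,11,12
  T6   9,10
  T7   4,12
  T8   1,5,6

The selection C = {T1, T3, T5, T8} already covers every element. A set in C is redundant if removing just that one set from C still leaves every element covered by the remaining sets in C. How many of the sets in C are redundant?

0

Drop T1: 4, 10 uncovered — not redundant.
Drop T3: 2 uncovered — not redundant.
Drop T5: 7, 8, 9 uncovered — not redundant.
Drop T8: 1, 5 uncovered — not redundant.
None of the sets in C is redundant.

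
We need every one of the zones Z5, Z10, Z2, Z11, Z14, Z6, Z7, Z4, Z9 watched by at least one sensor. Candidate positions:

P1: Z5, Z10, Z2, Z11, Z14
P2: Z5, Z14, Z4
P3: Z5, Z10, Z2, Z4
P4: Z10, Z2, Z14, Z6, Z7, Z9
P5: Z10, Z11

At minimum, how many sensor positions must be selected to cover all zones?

3

P1, P2, P4 together cover {Z5, Z10, Z2, Z11, Z14, Z6, Z7, Z4, Z9} — every zone.
No 2 of the 5 sensor positions cover everything (all 10 pairs fall short), so 3 is minimum.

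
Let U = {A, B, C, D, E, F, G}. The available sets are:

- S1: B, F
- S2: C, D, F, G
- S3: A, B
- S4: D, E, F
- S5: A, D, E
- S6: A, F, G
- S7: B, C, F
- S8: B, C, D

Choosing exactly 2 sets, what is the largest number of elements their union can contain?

6

Choosing S2, S3 covers {A, B, C, D, F, G} — 6 elements.
No choice of 2 sets does better; here E is left uncovered.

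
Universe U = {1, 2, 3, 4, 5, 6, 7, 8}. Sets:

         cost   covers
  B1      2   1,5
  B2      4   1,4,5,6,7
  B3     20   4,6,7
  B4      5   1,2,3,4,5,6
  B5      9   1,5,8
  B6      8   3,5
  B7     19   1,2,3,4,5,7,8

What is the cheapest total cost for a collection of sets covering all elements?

B2, B4, B5 cover every element at cost 4 + 5 + 9 = 18.
Any cover uses at least 2 sets; among all covering selections none totals below 18.

18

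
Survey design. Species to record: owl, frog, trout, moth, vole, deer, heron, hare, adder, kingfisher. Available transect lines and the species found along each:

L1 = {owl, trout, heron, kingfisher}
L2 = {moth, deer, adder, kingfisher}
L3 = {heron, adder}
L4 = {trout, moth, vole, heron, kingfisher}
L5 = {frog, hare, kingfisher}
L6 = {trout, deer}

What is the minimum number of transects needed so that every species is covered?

L1, L2, L4, L5 together cover {owl, frog, trout, moth, vole, deer, heron, hare, adder, kingfisher} — every species.
No 3 of the 6 transects cover everything (all 20 triples fall short), so 4 is minimum.

4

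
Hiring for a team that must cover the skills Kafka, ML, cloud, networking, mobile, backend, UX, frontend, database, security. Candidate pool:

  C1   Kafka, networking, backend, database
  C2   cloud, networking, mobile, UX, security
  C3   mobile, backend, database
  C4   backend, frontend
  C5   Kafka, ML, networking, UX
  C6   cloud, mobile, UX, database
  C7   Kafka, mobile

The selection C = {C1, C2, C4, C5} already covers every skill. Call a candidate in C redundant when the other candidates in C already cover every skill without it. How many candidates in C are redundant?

Drop C1: database uncovered — not redundant.
Drop C2: cloud, mobile, security uncovered — not redundant.
Drop C4: frontend uncovered — not redundant.
Drop C5: ML uncovered — not redundant.
None of the candidates in C is redundant.

0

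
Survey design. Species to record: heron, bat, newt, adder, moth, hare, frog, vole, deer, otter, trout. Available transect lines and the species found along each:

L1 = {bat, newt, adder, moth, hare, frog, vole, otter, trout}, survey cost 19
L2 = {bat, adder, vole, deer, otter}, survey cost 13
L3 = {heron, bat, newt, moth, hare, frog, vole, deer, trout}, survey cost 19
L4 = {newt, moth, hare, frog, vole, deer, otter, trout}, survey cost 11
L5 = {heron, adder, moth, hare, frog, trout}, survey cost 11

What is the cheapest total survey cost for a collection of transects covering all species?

L2, L3 cover every species at survey cost 13 + 19 = 32.
Any cover uses at least 2 transects; among all covering selections none totals below 32.
Greedy by coverage-per-survey cost would pick L4, L5, L2 for 35 — worse than the optimum 32.

32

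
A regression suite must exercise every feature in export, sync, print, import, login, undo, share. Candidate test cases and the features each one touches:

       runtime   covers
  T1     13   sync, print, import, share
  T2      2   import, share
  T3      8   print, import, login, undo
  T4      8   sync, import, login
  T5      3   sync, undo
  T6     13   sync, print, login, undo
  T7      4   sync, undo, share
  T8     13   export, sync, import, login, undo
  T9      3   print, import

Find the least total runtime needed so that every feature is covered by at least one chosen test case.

T2, T8, T9 cover every feature at runtime 2 + 13 + 3 = 18.
Any cover uses at least 2 test cases; among all covering selections none totals below 18.

18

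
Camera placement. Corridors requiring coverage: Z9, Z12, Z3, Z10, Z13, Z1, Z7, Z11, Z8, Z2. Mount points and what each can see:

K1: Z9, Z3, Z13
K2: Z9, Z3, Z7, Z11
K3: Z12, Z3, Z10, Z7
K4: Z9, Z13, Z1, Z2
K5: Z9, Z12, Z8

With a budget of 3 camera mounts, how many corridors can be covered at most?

9

Choosing K2, K3, K4 covers {Z9, Z12, Z3, Z10, Z13, Z1, Z7, Z11, Z2} — 9 corridors.
No choice of 3 camera mounts does better; here Z8 is left uncovered.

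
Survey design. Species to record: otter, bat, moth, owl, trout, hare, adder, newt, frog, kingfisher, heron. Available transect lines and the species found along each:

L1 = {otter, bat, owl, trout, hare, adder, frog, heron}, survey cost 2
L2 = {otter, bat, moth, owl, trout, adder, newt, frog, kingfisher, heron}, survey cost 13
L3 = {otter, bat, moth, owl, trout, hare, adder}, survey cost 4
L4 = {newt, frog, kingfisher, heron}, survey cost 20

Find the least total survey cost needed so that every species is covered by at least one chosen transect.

15

L1, L2 cover every species at survey cost 2 + 13 = 15.
Any cover uses at least 2 transects; among all covering selections none totals below 15.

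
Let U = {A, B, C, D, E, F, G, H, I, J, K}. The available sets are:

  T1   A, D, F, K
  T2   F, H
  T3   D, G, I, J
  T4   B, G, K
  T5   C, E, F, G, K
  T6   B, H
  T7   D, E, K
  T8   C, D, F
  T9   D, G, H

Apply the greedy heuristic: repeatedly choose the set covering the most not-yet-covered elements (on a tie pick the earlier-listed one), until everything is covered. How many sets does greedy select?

Pick 1: T5 covers 5 new elements (C, E, F, G, K).
Pick 2: T3 covers 3 new elements (D, I, J).
Pick 3: T6 covers 2 new elements (B, H).
Pick 4: T1 covers 1 new elements (A).
Greedy uses 4 sets.

4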